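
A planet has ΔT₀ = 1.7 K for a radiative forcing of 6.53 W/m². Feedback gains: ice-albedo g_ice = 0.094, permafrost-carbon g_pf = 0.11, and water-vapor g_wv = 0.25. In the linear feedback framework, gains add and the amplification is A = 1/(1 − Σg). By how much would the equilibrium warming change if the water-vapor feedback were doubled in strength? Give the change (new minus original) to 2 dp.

Original: g = 0.454, ΔT = 1.7/(1−0.454) = 3.1136 K.
With doubled water-vapor: g' = 0.704, ΔT' = 1.7/(1−0.704) = 5.7432 K.
Change = 5.7432 − 3.1136 = 2.63 K.

2.63 K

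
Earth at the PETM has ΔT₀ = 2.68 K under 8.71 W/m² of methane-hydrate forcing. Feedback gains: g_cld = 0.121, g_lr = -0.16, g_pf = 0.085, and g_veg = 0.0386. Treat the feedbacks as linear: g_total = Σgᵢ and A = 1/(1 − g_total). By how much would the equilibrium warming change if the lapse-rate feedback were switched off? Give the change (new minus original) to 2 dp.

0.62 K

Original: g = 0.0846, ΔT = 2.68/(1−0.0846) = 2.9277 K.
Without lapse-rate: g' = 0.2446, ΔT' = 2.68/(1−0.2446) = 3.5478 K.
Change = 3.5478 − 2.9277 = 0.62 K.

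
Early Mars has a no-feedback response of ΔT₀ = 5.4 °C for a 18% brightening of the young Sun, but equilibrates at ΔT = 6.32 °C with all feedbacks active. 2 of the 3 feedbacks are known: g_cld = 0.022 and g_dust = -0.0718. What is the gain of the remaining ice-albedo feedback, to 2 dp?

0.20

Amplification A = ΔT/ΔT₀ = 6.32/5.4 = 1.17.
Total gain g = 1 − 1/A = 1 − 1/1.17 = 0.1453.
Known gains sum to 0.022 − 0.0718 = -0.0498.
g_ice = 0.1453 + 0.0498 = 0.20.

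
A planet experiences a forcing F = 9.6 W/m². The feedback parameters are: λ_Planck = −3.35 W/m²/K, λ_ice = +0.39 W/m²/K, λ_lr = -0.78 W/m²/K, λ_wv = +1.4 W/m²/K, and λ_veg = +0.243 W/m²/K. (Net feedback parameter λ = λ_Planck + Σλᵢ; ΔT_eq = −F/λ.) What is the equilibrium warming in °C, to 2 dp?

Net feedback parameter λ = (−3.35) + (+0.39) + (-0.78) + (+1.4) + (+0.243) = -2.097 W/m²/K.
ΔT = −F/λ = −9.6/(-2.097) = 4.58 °C.

4.58 °C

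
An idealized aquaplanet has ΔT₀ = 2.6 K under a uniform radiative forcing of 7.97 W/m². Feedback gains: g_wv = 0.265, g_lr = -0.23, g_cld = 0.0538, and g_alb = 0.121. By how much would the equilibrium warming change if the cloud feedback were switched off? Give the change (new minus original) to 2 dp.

-0.21 K

Original: g = 0.2098, ΔT = 2.6/(1−0.2098) = 3.2903 K.
Without cloud: g' = 0.156, ΔT' = 2.6/(1−0.156) = 3.0806 K.
Change = 3.0806 − 3.2903 = -0.21 K.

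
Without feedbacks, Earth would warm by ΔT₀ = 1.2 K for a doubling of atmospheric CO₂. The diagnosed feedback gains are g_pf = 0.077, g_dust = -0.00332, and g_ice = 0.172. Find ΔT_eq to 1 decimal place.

1.6 K

Total gain g = 0.077 − 0.00332 + 0.172 = 0.24568.
Amplification A = 1/(1 − 0.24568) = 1.326.
ΔT = 1.2 × 1.326 = 1.6 K.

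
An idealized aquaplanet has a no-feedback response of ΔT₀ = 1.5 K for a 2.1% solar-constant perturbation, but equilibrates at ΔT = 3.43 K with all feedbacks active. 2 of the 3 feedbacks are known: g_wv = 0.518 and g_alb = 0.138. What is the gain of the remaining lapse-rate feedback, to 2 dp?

-0.09

Amplification A = ΔT/ΔT₀ = 3.43/1.5 = 2.287.
Total gain g = 1 − 1/A = 1 − 1/2.287 = 0.5627.
Known gains sum to 0.518 + 0.138 = 0.656.
g_lr = 0.5627 − 0.656 = -0.09.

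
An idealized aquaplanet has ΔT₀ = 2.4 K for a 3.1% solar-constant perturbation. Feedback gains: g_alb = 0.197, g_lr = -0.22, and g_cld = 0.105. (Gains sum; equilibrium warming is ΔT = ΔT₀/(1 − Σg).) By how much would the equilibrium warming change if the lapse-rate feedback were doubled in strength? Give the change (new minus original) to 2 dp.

Original: g = 0.082, ΔT = 2.4/(1−0.082) = 2.6144 K.
With doubled lapse-rate: g' = -0.138, ΔT' = 2.4/(1+0.138) = 2.1090 K.
Change = 2.1090 − 2.6144 = -0.51 K.

-0.51 K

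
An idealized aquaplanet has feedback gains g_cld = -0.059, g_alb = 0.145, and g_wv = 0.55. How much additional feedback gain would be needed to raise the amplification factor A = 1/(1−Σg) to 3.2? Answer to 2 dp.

0.05

Current total gain = 0.636.
Target gain for A = 3.2: g* = 1 − 1/3.2 = 0.6875.
Additional gain needed = 0.6875 − 0.636 = 0.05.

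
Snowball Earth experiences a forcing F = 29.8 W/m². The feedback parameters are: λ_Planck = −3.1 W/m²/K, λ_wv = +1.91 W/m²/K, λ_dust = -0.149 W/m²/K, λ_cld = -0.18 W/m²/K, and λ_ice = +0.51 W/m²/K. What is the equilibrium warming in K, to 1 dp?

29.5 K

Net feedback parameter λ = (−3.1) + (+1.91) + (-0.149) + (-0.18) + (+0.51) = -1.009 W/m²/K.
ΔT = −F/λ = −29.8/(-1.009) = 29.5 K.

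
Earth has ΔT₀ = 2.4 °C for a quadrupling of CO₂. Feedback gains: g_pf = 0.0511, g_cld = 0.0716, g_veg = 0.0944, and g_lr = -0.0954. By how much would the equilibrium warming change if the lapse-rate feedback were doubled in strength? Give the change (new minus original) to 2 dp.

Original: g = 0.1217, ΔT = 2.4/(1−0.1217) = 2.7326 °C.
With doubled lapse-rate: g' = 0.0263, ΔT' = 2.4/(1−0.0263) = 2.4648 °C.
Change = 2.4648 − 2.7326 = -0.27 °C.

-0.27 °C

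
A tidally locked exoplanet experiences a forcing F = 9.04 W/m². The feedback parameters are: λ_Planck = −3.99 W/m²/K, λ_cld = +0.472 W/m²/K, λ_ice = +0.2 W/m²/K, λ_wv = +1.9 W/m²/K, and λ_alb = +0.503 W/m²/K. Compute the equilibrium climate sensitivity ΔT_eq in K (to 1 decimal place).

Net feedback parameter λ = (−3.99) + (+0.472) + (+0.2) + (+1.9) + (+0.503) = -0.915 W/m²/K.
ΔT = −F/λ = −9.04/(-0.915) = 9.9 K.

9.9 K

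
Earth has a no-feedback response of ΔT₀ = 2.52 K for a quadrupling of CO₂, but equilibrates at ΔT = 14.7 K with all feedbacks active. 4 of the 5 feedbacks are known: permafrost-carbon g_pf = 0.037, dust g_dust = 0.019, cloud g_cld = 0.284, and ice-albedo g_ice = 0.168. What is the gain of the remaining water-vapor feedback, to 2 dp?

0.32

Amplification A = ΔT/ΔT₀ = 14.7/2.52 = 5.833.
Total gain g = 1 − 1/A = 1 − 1/5.833 = 0.8286.
Known gains sum to 0.037 + 0.019 + 0.284 + 0.168 = 0.508.
g_wv = 0.8286 − 0.508 = 0.32.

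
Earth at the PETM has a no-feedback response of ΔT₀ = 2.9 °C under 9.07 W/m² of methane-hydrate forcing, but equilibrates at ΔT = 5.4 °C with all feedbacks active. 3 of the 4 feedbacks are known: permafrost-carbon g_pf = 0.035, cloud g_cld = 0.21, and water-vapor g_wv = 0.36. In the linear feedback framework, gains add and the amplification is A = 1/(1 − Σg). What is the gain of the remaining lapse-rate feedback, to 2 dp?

-0.14

Amplification A = ΔT/ΔT₀ = 5.4/2.9 = 1.862.
Total gain g = 1 − 1/A = 1 − 1/1.862 = 0.4629.
Known gains sum to 0.035 + 0.21 + 0.36 = 0.605.
g_lr = 0.4629 − 0.605 = -0.14.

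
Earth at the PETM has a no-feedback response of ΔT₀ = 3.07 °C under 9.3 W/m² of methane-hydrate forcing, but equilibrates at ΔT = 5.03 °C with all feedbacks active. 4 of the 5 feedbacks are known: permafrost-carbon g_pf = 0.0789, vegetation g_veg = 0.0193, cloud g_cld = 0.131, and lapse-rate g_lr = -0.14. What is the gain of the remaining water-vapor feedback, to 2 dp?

0.30

Amplification A = ΔT/ΔT₀ = 5.03/3.07 = 1.638.
Total gain g = 1 − 1/A = 1 − 1/1.638 = 0.3895.
Known gains sum to 0.0789 + 0.0193 + 0.131 − 0.14 = 0.0892.
g_wv = 0.3895 − 0.0892 = 0.30.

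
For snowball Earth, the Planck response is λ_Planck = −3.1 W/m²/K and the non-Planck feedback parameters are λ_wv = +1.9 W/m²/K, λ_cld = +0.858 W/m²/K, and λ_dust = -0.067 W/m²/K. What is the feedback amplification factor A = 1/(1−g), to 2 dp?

Convert to gains: g_wv = 1.9/3.1 = 0.6129; g_cld = 0.858/3.1 = 0.2768; g_dust = -0.067/3.1 = -0.02161.
Total gain g = 0.86809.
A = 1/(1 − 0.86809) = 7.58.

7.58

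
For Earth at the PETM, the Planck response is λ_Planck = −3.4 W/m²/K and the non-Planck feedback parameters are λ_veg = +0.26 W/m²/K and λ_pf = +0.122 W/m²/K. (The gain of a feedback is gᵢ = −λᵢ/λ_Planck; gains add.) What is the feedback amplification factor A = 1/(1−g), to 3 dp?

Convert to gains: g_veg = 0.26/3.4 = 0.07647; g_pf = 0.122/3.4 = 0.03588.
Total gain g = 0.11235.
A = 1/(1 − 0.11235) = 1.127.

1.127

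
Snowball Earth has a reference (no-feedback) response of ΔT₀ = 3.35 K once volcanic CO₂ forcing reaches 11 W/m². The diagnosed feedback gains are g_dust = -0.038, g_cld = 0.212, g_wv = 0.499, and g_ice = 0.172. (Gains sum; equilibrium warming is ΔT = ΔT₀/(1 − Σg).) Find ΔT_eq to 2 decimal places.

21.61 K

Total gain g = -0.038 + 0.212 + 0.499 + 0.172 = 0.845.
Amplification A = 1/(1 − 0.845) = 6.452.
ΔT = 3.35 × 6.452 = 21.61 K.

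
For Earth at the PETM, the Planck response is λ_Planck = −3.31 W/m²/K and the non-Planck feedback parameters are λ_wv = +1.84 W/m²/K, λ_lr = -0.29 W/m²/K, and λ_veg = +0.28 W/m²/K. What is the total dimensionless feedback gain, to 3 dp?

0.553

Convert to gains: g_wv = 1.84/3.31 = 0.5559; g_lr = -0.29/3.31 = -0.08761; g_veg = 0.28/3.31 = 0.08459.
Total gain g = 0.55288.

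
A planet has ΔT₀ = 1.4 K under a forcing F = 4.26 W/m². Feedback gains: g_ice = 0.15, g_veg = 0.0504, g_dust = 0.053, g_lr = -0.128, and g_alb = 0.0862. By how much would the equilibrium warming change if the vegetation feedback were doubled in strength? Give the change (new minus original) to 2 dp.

Original: g = 0.2116, ΔT = 1.4/(1−0.2116) = 1.7757 K.
With doubled vegetation: g' = 0.262, ΔT' = 1.4/(1−0.262) = 1.8970 K.
Change = 1.8970 − 1.7757 = 0.12 K.

0.12 K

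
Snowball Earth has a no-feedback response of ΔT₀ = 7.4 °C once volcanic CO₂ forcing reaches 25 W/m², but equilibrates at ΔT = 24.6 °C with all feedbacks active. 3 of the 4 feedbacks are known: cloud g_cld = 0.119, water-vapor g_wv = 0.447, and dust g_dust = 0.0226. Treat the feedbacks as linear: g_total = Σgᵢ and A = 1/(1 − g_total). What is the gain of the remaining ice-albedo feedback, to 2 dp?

0.11

Amplification A = ΔT/ΔT₀ = 24.6/7.4 = 3.324.
Total gain g = 1 − 1/A = 1 − 1/3.324 = 0.6992.
Known gains sum to 0.119 + 0.447 + 0.0226 = 0.5886.
g_ice = 0.6992 − 0.5886 = 0.11.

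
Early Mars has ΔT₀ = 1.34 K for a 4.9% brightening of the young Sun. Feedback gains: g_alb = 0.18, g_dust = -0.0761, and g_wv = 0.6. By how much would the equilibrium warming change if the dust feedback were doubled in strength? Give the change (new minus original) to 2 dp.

Original: g = 0.7039, ΔT = 1.34/(1−0.7039) = 4.5255 K.
With doubled dust: g' = 0.6278, ΔT' = 1.34/(1−0.6278) = 3.6002 K.
Change = 3.6002 − 4.5255 = -0.93 K.

-0.93 K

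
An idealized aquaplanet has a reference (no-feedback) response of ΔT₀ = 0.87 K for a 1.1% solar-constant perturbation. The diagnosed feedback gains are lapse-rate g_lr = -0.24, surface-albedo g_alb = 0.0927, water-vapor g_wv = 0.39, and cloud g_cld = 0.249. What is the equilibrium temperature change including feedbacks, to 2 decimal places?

Total gain g = -0.24 + 0.0927 + 0.39 + 0.249 = 0.4917.
Amplification A = 1/(1 − 0.4917) = 1.967.
ΔT = 0.87 × 1.967 = 1.71 K.

1.71 K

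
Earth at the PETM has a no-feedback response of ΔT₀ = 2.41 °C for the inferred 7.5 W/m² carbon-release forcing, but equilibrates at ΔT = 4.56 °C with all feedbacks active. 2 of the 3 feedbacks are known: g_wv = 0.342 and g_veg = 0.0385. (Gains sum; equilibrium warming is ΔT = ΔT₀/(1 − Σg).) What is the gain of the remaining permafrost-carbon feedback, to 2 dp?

0.09

Amplification A = ΔT/ΔT₀ = 4.56/2.41 = 1.892.
Total gain g = 1 − 1/A = 1 − 1/1.892 = 0.4715.
Known gains sum to 0.342 + 0.0385 = 0.3805.
g_pf = 0.4715 − 0.3805 = 0.09.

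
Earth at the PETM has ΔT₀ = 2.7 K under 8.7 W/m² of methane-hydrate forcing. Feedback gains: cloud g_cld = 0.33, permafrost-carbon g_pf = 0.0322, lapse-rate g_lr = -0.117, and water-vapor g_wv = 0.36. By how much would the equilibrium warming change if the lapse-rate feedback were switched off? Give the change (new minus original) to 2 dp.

Original: g = 0.6052, ΔT = 2.7/(1−0.6052) = 6.8389 K.
Without lapse-rate: g' = 0.7222, ΔT' = 2.7/(1−0.7222) = 9.7192 K.
Change = 9.7192 − 6.8389 = 2.88 K.

2.88 K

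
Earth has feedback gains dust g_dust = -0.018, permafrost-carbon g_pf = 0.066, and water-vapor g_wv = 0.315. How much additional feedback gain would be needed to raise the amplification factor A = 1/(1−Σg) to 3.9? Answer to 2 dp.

0.38

Current total gain = 0.363.
Target gain for A = 3.9: g* = 1 − 1/3.9 = 0.7436.
Additional gain needed = 0.7436 − 0.363 = 0.38.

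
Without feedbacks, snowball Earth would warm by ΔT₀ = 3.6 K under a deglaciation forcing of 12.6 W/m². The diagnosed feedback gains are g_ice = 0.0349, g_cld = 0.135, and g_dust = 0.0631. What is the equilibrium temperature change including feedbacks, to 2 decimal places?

Total gain g = 0.0349 + 0.135 + 0.0631 = 0.233.
Amplification A = 1/(1 − 0.233) = 1.304.
ΔT = 3.6 × 1.304 = 4.69 K.

4.69 K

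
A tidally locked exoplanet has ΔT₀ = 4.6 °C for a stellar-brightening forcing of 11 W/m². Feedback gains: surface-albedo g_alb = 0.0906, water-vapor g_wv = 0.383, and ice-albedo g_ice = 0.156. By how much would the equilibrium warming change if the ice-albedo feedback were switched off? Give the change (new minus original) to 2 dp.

-3.68 °C

Original: g = 0.6296, ΔT = 4.6/(1−0.6296) = 12.4190 °C.
Without ice-albedo: g' = 0.4736, ΔT' = 4.6/(1−0.4736) = 8.7386 °C.
Change = 8.7386 − 12.4190 = -3.68 °C.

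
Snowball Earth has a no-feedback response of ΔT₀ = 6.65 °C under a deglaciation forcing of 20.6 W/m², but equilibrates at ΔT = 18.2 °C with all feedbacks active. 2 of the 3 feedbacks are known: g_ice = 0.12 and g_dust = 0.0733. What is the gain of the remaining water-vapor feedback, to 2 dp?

0.44

Amplification A = ΔT/ΔT₀ = 18.2/6.65 = 2.737.
Total gain g = 1 − 1/A = 1 − 1/2.737 = 0.6346.
Known gains sum to 0.12 + 0.0733 = 0.1933.
g_wv = 0.6346 − 0.1933 = 0.44.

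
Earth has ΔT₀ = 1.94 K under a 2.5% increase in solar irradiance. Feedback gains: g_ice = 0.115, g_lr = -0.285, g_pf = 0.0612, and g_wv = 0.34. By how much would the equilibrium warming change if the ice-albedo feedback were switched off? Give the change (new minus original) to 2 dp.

-0.33 K

Original: g = 0.2312, ΔT = 1.94/(1−0.2312) = 2.5234 K.
Without ice-albedo: g' = 0.1162, ΔT' = 1.94/(1−0.1162) = 2.1951 K.
Change = 2.1951 − 2.5234 = -0.33 K.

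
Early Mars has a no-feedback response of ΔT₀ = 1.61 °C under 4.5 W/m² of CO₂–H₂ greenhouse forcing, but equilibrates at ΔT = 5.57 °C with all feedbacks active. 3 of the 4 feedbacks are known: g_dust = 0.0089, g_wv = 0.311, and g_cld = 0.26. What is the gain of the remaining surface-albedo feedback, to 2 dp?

Amplification A = ΔT/ΔT₀ = 5.57/1.61 = 3.46.
Total gain g = 1 − 1/A = 1 − 1/3.46 = 0.711.
Known gains sum to 0.0089 + 0.311 + 0.26 = 0.5799.
g_alb = 0.711 − 0.5799 = 0.13.

0.13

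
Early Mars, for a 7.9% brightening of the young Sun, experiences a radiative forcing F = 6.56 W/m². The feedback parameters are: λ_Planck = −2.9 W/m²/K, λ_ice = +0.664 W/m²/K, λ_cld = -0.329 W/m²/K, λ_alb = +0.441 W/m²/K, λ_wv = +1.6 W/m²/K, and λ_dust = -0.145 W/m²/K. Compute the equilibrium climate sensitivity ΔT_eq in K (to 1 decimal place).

Net feedback parameter λ = (−2.9) + (+0.664) + (-0.329) + (+0.441) + (+1.6) + (-0.145) = -0.669 W/m²/K.
ΔT = −F/λ = −6.56/(-0.669) = 9.8 K.

9.8 K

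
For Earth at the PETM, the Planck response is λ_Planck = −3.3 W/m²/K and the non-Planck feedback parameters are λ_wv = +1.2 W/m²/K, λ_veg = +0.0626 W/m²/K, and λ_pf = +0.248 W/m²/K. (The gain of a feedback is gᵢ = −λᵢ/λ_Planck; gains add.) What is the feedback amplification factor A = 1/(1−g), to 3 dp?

1.844

Convert to gains: g_wv = 1.2/3.3 = 0.3636; g_veg = 0.0626/3.3 = 0.01897; g_pf = 0.248/3.3 = 0.07515.
Total gain g = 0.45772.
A = 1/(1 − 0.45772) = 1.844.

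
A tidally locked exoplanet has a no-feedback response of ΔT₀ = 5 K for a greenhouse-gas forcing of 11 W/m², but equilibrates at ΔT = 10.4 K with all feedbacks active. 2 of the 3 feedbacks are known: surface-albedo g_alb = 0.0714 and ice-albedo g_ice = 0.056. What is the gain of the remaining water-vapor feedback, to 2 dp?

Amplification A = ΔT/ΔT₀ = 10.4/5 = 2.08.
Total gain g = 1 − 1/A = 1 − 1/2.08 = 0.5192.
Known gains sum to 0.0714 + 0.056 = 0.1274.
g_wv = 0.5192 − 0.1274 = 0.39.

0.39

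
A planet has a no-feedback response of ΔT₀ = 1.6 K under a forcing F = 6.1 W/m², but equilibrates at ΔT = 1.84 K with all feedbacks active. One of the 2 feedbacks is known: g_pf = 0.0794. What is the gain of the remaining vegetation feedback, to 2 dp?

Amplification A = ΔT/ΔT₀ = 1.84/1.6 = 1.15.
Total gain g = 1 − 1/A = 1 − 1/1.15 = 0.1304.
The known gain is 0.0794.
g_veg = 0.1304 − 0.0794 = 0.05.

0.05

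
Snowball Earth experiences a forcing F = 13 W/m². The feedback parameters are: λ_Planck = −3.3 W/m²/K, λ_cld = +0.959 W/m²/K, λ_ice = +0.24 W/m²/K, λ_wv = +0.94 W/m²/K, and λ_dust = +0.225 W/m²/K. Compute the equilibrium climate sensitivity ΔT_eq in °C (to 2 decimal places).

Net feedback parameter λ = (−3.3) + (+0.959) + (+0.24) + (+0.94) + (+0.225) = -0.936 W/m²/K.
ΔT = −F/λ = −13/(-0.936) = 13.89 °C.

13.89 °C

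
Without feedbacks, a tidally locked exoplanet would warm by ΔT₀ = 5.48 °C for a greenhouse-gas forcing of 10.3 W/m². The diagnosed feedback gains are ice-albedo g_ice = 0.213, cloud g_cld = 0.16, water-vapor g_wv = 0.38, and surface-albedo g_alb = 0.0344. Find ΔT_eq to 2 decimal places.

25.78 °C

Total gain g = 0.213 + 0.16 + 0.38 + 0.0344 = 0.7874.
Amplification A = 1/(1 − 0.7874) = 4.704.
ΔT = 5.48 × 4.704 = 25.78 °C.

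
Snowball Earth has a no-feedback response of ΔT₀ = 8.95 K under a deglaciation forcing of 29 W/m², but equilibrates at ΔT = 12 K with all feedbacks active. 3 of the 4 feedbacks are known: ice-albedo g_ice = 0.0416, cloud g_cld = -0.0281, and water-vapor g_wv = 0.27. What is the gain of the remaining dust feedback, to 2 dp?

-0.03

Amplification A = ΔT/ΔT₀ = 12/8.95 = 1.341.
Total gain g = 1 − 1/A = 1 − 1/1.341 = 0.2543.
Known gains sum to 0.0416 − 0.0281 + 0.27 = 0.2835.
g_dust = 0.2543 − 0.2835 = -0.03.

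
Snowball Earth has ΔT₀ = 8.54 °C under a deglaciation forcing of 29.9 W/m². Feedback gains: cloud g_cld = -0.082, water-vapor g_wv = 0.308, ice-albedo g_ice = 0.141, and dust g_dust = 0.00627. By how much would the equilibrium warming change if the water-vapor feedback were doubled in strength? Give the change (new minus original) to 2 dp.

Original: g = 0.37327, ΔT = 8.54/(1−0.37327) = 13.6263 °C.
With doubled water-vapor: g' = 0.68127, ΔT' = 8.54/(1−0.68127) = 26.7938 °C.
Change = 26.7938 − 13.6263 = 13.17 °C.

13.17 °C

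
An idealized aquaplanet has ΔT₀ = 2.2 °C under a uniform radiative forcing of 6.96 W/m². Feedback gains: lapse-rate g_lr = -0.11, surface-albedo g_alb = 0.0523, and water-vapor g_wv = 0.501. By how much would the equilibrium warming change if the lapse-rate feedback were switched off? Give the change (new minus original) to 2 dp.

Original: g = 0.4433, ΔT = 2.2/(1−0.4433) = 3.9519 °C.
Without lapse-rate: g' = 0.5533, ΔT' = 2.2/(1−0.5533) = 4.9250 °C.
Change = 4.9250 − 3.9519 = 0.97 °C.

0.97 °C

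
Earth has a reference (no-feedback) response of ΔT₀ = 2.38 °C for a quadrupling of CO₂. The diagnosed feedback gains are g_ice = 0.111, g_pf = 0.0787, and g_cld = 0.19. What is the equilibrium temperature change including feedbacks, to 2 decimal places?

Total gain g = 0.111 + 0.0787 + 0.19 = 0.3797.
Amplification A = 1/(1 − 0.3797) = 1.612.
ΔT = 2.38 × 1.612 = 3.84 °C.

3.84 °C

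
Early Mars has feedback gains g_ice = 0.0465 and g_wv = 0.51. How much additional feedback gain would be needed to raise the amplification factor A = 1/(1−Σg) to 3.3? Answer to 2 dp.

0.14

Current total gain = 0.5565.
Target gain for A = 3.3: g* = 1 − 1/3.3 = 0.697.
Additional gain needed = 0.697 − 0.5565 = 0.14.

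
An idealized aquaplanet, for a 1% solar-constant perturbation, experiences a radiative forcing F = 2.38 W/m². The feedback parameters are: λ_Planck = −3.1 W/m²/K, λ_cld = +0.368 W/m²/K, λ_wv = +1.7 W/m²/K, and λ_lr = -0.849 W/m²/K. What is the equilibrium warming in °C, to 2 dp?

1.27 °C

Net feedback parameter λ = (−3.1) + (+0.368) + (+1.7) + (-0.849) = -1.881 W/m²/K.
ΔT = −F/λ = −2.38/(-1.881) = 1.27 °C.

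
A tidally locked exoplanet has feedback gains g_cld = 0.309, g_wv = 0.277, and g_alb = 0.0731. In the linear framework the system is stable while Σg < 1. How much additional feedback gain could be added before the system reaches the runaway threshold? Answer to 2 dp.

0.34

Current total gain = 0.309 + 0.277 + 0.0731 = 0.6591.
Margin to runaway = 1 − 0.6591 = 0.34.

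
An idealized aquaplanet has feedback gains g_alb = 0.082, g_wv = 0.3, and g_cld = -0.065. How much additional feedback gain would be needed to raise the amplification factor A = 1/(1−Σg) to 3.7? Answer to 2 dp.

0.41

Current total gain = 0.317.
Target gain for A = 3.7: g* = 1 − 1/3.7 = 0.7297.
Additional gain needed = 0.7297 − 0.317 = 0.41.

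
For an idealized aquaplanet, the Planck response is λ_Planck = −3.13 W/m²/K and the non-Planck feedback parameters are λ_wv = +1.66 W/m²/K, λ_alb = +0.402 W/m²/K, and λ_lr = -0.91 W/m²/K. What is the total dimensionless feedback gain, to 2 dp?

Convert to gains: g_wv = 1.66/3.13 = 0.5304; g_alb = 0.402/3.13 = 0.1284; g_lr = -0.91/3.13 = -0.2907.
Total gain g = 0.3681.

0.37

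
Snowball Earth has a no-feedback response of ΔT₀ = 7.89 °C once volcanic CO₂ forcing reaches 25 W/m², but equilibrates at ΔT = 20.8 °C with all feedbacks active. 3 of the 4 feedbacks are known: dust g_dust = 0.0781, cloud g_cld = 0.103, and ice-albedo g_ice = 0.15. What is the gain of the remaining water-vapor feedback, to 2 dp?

0.29

Amplification A = ΔT/ΔT₀ = 20.8/7.89 = 2.636.
Total gain g = 1 − 1/A = 1 − 1/2.636 = 0.6206.
Known gains sum to 0.0781 + 0.103 + 0.15 = 0.3311.
g_wv = 0.6206 − 0.3311 = 0.29.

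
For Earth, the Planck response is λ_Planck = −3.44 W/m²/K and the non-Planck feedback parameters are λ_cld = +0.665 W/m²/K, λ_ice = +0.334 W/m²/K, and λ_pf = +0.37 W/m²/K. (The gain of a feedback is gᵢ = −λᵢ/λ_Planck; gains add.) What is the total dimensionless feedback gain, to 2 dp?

Convert to gains: g_cld = 0.665/3.44 = 0.1933; g_ice = 0.334/3.44 = 0.09709; g_pf = 0.37/3.44 = 0.1076.
Total gain g = 0.39799.

0.40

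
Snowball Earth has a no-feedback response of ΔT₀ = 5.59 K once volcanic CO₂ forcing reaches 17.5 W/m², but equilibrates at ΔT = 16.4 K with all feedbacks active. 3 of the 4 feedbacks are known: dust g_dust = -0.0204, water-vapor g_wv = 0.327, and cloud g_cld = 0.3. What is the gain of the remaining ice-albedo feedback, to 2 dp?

0.05

Amplification A = ΔT/ΔT₀ = 16.4/5.59 = 2.934.
Total gain g = 1 − 1/A = 1 − 1/2.934 = 0.6592.
Known gains sum to -0.0204 + 0.327 + 0.3 = 0.6066.
g_ice = 0.6592 − 0.6066 = 0.05.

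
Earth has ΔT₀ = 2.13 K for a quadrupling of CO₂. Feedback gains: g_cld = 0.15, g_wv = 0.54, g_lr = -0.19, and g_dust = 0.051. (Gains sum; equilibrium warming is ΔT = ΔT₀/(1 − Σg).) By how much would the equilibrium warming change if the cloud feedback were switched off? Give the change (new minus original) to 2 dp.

-1.19 K

Original: g = 0.551, ΔT = 2.13/(1−0.551) = 4.7439 K.
Without cloud: g' = 0.401, ΔT' = 2.13/(1−0.401) = 3.5559 K.
Change = 3.5559 − 4.7439 = -1.19 K.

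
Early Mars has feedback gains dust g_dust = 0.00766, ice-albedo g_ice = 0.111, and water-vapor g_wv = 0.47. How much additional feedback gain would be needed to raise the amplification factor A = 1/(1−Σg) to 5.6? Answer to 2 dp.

0.23

Current total gain = 0.58866.
Target gain for A = 5.6: g* = 1 − 1/5.6 = 0.8214.
Additional gain needed = 0.8214 − 0.58866 = 0.23.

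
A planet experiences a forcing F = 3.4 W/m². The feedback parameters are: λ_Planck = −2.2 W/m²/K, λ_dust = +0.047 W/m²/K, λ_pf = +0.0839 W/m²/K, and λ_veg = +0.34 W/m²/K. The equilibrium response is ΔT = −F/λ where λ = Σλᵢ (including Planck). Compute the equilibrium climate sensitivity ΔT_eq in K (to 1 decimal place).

2.0 K

Net feedback parameter λ = (−2.2) + (+0.047) + (+0.0839) + (+0.34) = -1.7291 W/m²/K.
ΔT = −F/λ = −3.4/(-1.7291) = 2.0 K.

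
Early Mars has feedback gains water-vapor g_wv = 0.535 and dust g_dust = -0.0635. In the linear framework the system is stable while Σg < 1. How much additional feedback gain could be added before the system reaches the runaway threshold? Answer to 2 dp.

Current total gain = 0.535 − 0.0635 = 0.4715.
Margin to runaway = 1 − 0.4715 = 0.53.

0.53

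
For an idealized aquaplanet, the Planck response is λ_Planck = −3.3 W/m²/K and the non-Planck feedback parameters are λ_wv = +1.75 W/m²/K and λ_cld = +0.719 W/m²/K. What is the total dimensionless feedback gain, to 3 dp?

0.748

Convert to gains: g_wv = 1.75/3.3 = 0.5303; g_cld = 0.719/3.3 = 0.2179.
Total gain g = 0.7482.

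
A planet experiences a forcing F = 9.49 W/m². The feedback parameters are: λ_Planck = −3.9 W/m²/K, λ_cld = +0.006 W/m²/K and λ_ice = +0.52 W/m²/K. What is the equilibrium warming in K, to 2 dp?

2.81 K

Net feedback parameter λ = (−3.9) + (+0.006) + (+0.52) = -3.374 W/m²/K.
ΔT = −F/λ = −9.49/(-3.374) = 2.81 K.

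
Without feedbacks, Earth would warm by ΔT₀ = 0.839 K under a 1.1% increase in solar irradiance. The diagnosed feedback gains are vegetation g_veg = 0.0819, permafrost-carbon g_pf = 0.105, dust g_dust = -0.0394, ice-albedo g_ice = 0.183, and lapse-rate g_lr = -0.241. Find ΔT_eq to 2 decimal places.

Total gain g = 0.0819 + 0.105 − 0.0394 + 0.183 − 0.241 = 0.0895.
Amplification A = 1/(1 − 0.0895) = 1.098.
ΔT = 0.839 × 1.098 = 0.92 K.

0.92 K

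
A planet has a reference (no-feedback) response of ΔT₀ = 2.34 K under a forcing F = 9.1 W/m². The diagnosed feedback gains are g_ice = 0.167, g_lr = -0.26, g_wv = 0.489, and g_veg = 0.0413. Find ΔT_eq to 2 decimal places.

4.16 K

Total gain g = 0.167 − 0.26 + 0.489 + 0.0413 = 0.4373.
Amplification A = 1/(1 − 0.4373) = 1.777.
ΔT = 2.34 × 1.777 = 4.16 K.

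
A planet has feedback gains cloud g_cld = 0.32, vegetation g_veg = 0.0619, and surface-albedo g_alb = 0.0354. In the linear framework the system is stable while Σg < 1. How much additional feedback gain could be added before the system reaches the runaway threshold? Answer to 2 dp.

Current total gain = 0.32 + 0.0619 + 0.0354 = 0.4173.
Margin to runaway = 1 − 0.4173 = 0.58.

0.58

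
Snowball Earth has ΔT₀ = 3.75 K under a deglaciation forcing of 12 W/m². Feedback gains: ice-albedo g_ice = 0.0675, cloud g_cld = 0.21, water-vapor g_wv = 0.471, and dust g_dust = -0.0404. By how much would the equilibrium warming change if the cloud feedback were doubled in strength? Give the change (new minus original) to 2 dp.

Original: g = 0.7081, ΔT = 3.75/(1−0.7081) = 12.8469 K.
With doubled cloud: g' = 0.9181, ΔT' = 3.75/(1−0.9181) = 45.7875 K.
Change = 45.7875 − 12.8469 = 32.94 K.

32.94 K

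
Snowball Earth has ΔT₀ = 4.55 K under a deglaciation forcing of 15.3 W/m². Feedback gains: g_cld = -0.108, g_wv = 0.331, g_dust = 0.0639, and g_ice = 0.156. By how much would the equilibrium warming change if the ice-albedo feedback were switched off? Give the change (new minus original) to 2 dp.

-1.79 K

Original: g = 0.4429, ΔT = 4.55/(1−0.4429) = 8.1673 K.
Without ice-albedo: g' = 0.2869, ΔT' = 4.55/(1−0.2869) = 6.3806 K.
Change = 6.3806 − 8.1673 = -1.79 K.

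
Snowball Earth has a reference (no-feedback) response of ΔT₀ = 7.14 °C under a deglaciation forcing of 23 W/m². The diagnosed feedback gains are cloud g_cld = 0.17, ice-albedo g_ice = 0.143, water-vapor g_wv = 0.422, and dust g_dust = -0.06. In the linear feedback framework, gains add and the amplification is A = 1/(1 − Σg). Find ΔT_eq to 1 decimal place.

Total gain g = 0.17 + 0.143 + 0.422 − 0.06 = 0.675.
Amplification A = 1/(1 − 0.675) = 3.077.
ΔT = 7.14 × 3.077 = 22.0 °C.

22.0 °C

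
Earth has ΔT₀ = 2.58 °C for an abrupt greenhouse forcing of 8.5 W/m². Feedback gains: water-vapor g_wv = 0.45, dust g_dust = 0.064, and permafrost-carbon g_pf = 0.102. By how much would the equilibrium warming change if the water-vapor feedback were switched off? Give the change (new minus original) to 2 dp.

Original: g = 0.616, ΔT = 2.58/(1−0.616) = 6.7188 °C.
Without water-vapor: g' = 0.166, ΔT' = 2.58/(1−0.166) = 3.0935 °C.
Change = 3.0935 − 6.7188 = -3.63 °C.

-3.63 °C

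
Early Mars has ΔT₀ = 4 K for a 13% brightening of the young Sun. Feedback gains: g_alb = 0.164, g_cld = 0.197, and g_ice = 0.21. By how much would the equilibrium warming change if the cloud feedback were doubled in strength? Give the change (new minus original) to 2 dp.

7.92 K

Original: g = 0.571, ΔT = 4/(1−0.571) = 9.3240 K.
With doubled cloud: g' = 0.768, ΔT' = 4/(1−0.768) = 17.2414 K.
Change = 17.2414 − 9.3240 = 7.92 K.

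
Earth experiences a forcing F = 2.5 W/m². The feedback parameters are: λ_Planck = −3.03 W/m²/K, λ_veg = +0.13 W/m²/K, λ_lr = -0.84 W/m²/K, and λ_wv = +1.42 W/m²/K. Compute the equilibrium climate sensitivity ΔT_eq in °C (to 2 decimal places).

1.08 °C

Net feedback parameter λ = (−3.03) + (+0.13) + (-0.84) + (+1.42) = -2.32 W/m²/K.
ΔT = −F/λ = −2.5/(-2.32) = 1.08 °C.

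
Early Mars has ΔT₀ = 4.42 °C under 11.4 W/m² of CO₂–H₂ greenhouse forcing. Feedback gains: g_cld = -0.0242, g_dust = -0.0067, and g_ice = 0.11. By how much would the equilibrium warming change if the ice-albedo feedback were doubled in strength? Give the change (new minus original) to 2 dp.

Original: g = 0.0791, ΔT = 4.42/(1−0.0791) = 4.7997 °C.
With doubled ice-albedo: g' = 0.1891, ΔT' = 4.42/(1−0.1891) = 5.4507 °C.
Change = 5.4507 − 4.7997 = 0.65 °C.

0.65 °C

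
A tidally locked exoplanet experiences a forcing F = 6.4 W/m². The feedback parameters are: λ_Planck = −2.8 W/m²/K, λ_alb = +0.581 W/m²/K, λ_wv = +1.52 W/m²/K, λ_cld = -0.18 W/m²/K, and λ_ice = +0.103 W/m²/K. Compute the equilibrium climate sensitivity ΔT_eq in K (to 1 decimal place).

8.2 K

Net feedback parameter λ = (−2.8) + (+0.581) + (+1.52) + (-0.18) + (+0.103) = -0.776 W/m²/K.
ΔT = −F/λ = −6.4/(-0.776) = 8.2 K.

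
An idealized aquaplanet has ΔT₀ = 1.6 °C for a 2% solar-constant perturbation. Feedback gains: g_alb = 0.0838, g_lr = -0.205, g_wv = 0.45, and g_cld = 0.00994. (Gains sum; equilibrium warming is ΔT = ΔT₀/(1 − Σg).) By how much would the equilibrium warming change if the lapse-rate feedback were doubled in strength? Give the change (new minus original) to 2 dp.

-0.57 °C

Original: g = 0.33874, ΔT = 1.6/(1−0.33874) = 2.4196 °C.
With doubled lapse-rate: g' = 0.13374, ΔT' = 1.6/(1−0.13374) = 1.8470 °C.
Change = 1.8470 − 2.4196 = -0.57 °C.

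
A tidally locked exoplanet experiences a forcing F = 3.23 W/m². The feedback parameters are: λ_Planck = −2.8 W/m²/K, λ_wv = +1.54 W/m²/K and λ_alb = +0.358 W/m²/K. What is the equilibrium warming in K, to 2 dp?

3.58 K

Net feedback parameter λ = (−2.8) + (+1.54) + (+0.358) = -0.902 W/m²/K.
ΔT = −F/λ = −3.23/(-0.902) = 3.58 K.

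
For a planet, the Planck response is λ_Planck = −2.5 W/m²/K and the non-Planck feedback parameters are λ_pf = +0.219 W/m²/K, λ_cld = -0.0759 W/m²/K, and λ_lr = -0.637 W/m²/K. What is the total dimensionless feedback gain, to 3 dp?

-0.198

Convert to gains: g_pf = 0.219/2.5 = 0.0876; g_cld = -0.0759/2.5 = -0.03036; g_lr = -0.637/2.5 = -0.2548.
Total gain g = -0.19756.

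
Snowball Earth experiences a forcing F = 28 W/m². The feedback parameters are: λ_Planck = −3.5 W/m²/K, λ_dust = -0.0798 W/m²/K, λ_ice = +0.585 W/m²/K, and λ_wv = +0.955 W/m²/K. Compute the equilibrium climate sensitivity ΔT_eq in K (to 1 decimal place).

Net feedback parameter λ = (−3.5) + (-0.0798) + (+0.585) + (+0.955) = -2.0398 W/m²/K.
ΔT = −F/λ = −28/(-2.0398) = 13.7 K.

13.7 K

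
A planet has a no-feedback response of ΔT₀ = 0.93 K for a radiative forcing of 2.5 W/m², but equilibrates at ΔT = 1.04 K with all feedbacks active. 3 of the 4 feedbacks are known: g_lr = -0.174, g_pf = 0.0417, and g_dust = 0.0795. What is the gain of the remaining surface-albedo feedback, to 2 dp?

Amplification A = ΔT/ΔT₀ = 1.04/0.93 = 1.118.
Total gain g = 1 − 1/A = 1 − 1/1.118 = 0.1055.
Known gains sum to -0.174 + 0.0417 + 0.0795 = -0.0528.
g_alb = 0.1055 + 0.0528 = 0.16.

0.16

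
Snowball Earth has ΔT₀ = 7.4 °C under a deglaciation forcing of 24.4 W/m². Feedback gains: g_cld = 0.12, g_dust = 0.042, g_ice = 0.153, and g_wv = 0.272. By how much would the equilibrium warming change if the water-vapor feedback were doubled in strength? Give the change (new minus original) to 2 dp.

Original: g = 0.587, ΔT = 7.4/(1−0.587) = 17.9177 °C.
With doubled water-vapor: g' = 0.859, ΔT' = 7.4/(1−0.859) = 52.4823 °C.
Change = 52.4823 − 17.9177 = 34.56 °C.

34.56 °C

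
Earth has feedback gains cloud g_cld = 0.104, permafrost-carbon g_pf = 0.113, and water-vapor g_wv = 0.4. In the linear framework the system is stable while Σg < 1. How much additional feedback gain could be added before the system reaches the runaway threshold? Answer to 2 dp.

Current total gain = 0.104 + 0.113 + 0.4 = 0.617.
Margin to runaway = 1 − 0.617 = 0.38.

0.38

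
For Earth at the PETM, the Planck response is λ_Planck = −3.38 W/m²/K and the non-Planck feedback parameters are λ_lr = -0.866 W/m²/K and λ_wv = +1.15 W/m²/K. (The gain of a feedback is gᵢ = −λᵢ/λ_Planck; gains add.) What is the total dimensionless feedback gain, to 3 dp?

0.084

Convert to gains: g_lr = -0.866/3.38 = -0.2562; g_wv = 1.15/3.38 = 0.3402.
Total gain g = 0.084.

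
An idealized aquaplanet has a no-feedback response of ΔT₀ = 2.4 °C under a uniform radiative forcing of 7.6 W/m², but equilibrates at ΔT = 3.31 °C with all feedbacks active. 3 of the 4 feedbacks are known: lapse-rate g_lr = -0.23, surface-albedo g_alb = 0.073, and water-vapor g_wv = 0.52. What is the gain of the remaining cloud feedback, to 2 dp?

Amplification A = ΔT/ΔT₀ = 3.31/2.4 = 1.379.
Total gain g = 1 − 1/A = 1 − 1/1.379 = 0.2748.
Known gains sum to -0.23 + 0.073 + 0.52 = 0.363.
g_cld = 0.2748 − 0.363 = -0.09.

-0.09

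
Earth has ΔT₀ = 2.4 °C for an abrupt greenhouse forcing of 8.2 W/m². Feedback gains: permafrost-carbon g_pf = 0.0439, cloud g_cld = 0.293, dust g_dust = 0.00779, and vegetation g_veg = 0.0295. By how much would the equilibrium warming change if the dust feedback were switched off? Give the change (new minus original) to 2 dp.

-0.05 °C

Original: g = 0.37419, ΔT = 2.4/(1−0.37419) = 3.8350 °C.
Without dust: g' = 0.3664, ΔT' = 2.4/(1−0.3664) = 3.7879 °C.
Change = 3.7879 − 3.8350 = -0.05 °C.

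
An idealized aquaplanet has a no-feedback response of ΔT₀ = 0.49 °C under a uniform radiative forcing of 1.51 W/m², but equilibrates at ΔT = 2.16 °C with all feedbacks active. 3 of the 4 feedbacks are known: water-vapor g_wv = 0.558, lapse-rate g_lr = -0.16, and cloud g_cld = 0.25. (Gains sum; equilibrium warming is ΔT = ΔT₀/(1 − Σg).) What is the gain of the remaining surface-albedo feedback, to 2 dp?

0.13

Amplification A = ΔT/ΔT₀ = 2.16/0.49 = 4.408.
Total gain g = 1 − 1/A = 1 − 1/4.408 = 0.7731.
Known gains sum to 0.558 − 0.16 + 0.25 = 0.648.
g_alb = 0.7731 − 0.648 = 0.13.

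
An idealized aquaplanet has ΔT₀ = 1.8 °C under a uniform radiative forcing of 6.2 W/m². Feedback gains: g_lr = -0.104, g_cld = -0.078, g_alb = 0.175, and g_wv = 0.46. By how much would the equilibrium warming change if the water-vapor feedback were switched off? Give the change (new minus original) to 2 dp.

-1.50 °C

Original: g = 0.453, ΔT = 1.8/(1−0.453) = 3.2907 °C.
Without water-vapor: g' = -0.007, ΔT' = 1.8/(1+0.007) = 1.7875 °C.
Change = 1.7875 − 3.2907 = -1.50 °C.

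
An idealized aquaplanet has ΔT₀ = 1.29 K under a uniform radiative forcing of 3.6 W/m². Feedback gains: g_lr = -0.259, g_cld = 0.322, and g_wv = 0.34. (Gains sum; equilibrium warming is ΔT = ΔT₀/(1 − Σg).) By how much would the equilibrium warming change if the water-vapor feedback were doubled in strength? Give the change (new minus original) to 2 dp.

Original: g = 0.403, ΔT = 1.29/(1−0.403) = 2.1608 K.
With doubled water-vapor: g' = 0.743, ΔT' = 1.29/(1−0.743) = 5.0195 K.
Change = 5.0195 − 2.1608 = 2.86 K.

2.86 K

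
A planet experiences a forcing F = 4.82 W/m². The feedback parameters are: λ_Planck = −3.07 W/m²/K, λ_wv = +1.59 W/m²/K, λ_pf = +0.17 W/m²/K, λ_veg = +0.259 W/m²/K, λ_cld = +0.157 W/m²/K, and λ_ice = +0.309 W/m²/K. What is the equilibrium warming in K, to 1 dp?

8.2 K

Net feedback parameter λ = (−3.07) + (+1.59) + (+0.17) + (+0.259) + (+0.157) + (+0.309) = -0.585 W/m²/K.
ΔT = −F/λ = −4.82/(-0.585) = 8.2 K.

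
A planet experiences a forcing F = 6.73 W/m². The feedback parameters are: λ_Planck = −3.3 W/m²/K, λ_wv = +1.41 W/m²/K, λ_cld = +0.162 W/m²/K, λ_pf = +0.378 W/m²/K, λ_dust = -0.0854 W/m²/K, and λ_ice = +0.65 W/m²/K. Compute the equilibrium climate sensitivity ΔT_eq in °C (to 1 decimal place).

Net feedback parameter λ = (−3.3) + (+1.41) + (+0.162) + (+0.378) + (-0.0854) + (+0.65) = -0.7854 W/m²/K.
ΔT = −F/λ = −6.73/(-0.7854) = 8.6 °C.

8.6 °C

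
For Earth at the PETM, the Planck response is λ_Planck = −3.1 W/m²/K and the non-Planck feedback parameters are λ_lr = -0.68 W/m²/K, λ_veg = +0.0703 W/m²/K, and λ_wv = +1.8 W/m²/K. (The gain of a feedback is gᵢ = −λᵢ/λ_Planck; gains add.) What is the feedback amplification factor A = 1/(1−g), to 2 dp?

1.62

Convert to gains: g_lr = -0.68/3.1 = -0.2194; g_veg = 0.0703/3.1 = 0.02268; g_wv = 1.8/3.1 = 0.5806.
Total gain g = 0.38388.
A = 1/(1 − 0.38388) = 1.62.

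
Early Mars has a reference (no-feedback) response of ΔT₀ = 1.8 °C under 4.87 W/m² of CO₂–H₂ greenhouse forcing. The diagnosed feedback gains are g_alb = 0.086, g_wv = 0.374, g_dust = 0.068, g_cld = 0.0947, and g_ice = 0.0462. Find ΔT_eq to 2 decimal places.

5.44 °C

Total gain g = 0.086 + 0.374 + 0.068 + 0.0947 + 0.0462 = 0.6689.
Amplification A = 1/(1 − 0.6689) = 3.02.
ΔT = 1.8 × 3.02 = 5.44 °C.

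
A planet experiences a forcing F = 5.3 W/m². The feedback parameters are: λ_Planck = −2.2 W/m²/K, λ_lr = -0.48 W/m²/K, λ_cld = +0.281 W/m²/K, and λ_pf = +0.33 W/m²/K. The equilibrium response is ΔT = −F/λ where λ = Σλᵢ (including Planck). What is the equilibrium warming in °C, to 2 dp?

Net feedback parameter λ = (−2.2) + (-0.48) + (+0.281) + (+0.33) = -2.069 W/m²/K.
ΔT = −F/λ = −5.3/(-2.069) = 2.56 °C.

2.56 °C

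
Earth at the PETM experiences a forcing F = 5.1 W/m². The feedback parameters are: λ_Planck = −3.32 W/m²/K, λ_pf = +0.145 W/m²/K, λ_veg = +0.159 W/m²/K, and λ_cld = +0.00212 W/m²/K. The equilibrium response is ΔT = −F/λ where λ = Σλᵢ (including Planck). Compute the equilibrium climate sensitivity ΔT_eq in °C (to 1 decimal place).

Net feedback parameter λ = (−3.32) + (+0.145) + (+0.159) + (+0.00212) = -3.01388 W/m²/K.
ΔT = −F/λ = −5.1/(-3.01388) = 1.7 °C.

1.7 °C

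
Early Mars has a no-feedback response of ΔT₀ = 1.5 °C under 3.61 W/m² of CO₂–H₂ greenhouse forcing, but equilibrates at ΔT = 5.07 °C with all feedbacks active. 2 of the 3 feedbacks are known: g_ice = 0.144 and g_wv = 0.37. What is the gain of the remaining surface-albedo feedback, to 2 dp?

Amplification A = ΔT/ΔT₀ = 5.07/1.5 = 3.38.
Total gain g = 1 − 1/A = 1 − 1/3.38 = 0.7041.
Known gains sum to 0.144 + 0.37 = 0.514.
g_alb = 0.7041 − 0.514 = 0.19.

0.19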